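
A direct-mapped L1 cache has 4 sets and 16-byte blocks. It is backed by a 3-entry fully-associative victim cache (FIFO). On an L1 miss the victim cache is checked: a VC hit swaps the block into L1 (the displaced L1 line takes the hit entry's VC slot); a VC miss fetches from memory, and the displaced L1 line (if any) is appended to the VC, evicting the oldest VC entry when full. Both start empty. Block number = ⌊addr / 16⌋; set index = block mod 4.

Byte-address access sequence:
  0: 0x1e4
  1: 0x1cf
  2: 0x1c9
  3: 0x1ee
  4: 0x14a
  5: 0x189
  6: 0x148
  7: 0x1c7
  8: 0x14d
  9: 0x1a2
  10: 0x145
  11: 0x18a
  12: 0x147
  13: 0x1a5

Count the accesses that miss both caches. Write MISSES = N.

  [0] addr=0x1e4 blk=30 s=2: MISS | VC []
  [1] addr=0x1cf blk=28 s=0: MISS | VC []
  [2] addr=0x1c9 blk=28 s=0: L1-HIT | VC []
  [3] addr=0x1ee blk=30 s=2: L1-HIT | VC []
  [4] addr=0x14a blk=20 s=0: MISS | VC [28]
  [5] addr=0x189 blk=24 s=0: MISS | VC [28, 20]
  [6] addr=0x148 blk=20 s=0: VC-HIT | VC [28, 24]
  [7] addr=0x1c7 blk=28 s=0: VC-HIT | VC [20, 24]
  [8] addr=0x14d blk=20 s=0: VC-HIT | VC [28, 24]
  [9] addr=0x1a2 blk=26 s=2: MISS | VC [28, 24, 30]
  [10] addr=0x145 blk=20 s=0: L1-HIT | VC [28, 24, 30]
  [11] addr=0x18a blk=24 s=0: VC-HIT | VC [28, 20, 30]
  [12] addr=0x147 blk=20 s=0: VC-HIT | VC [28, 24, 30]
  [13] addr=0x1a5 blk=26 s=2: L1-HIT | VC [28, 24, 30]

MISSES = 5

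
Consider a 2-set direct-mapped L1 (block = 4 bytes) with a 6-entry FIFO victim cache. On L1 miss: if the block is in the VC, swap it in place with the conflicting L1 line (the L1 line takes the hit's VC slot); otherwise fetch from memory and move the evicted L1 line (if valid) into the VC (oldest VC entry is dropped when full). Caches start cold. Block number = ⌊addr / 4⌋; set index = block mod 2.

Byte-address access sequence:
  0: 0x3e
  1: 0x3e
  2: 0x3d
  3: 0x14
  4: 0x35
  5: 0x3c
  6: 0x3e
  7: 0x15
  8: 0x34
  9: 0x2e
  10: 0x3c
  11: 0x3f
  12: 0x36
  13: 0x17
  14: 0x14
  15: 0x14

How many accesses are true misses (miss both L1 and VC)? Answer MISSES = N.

MISSES = 4

0: 0x3e (blk 15, set 1) → MISS  vc=[]
1: 0x3e (blk 15, set 1) → L1-HIT  vc=[]
2: 0x3d (blk 15, set 1) → L1-HIT  vc=[]
3: 0x14 (blk 5, set 1) → MISS  vc=[15]
4: 0x35 (blk 13, set 1) → MISS  vc=[15, 5]
5: 0x3c (blk 15, set 1) → VC-HIT  vc=[13, 5]
6: 0x3e (blk 15, set 1) → L1-HIT  vc=[13, 5]
7: 0x15 (blk 5, set 1) → VC-HIT  vc=[13, 15]
8: 0x34 (blk 13, set 1) → VC-HIT  vc=[5, 15]
9: 0x2e (blk 11, set 1) → MISS  vc=[5, 15, 13]
10: 0x3c (blk 15, set 1) → VC-HIT  vc=[5, 11, 13]
11: 0x3f (blk 15, set 1) → L1-HIT  vc=[5, 11, 13]
12: 0x36 (blk 13, set 1) → VC-HIT  vc=[5, 11, 15]
13: 0x17 (blk 5, set 1) → VC-HIT  vc=[13, 11, 15]
14: 0x14 (blk 5, set 1) → L1-HIT  vc=[13, 11, 15]
15: 0x14 (blk 5, set 1) → L1-HIT  vc=[13, 11, 15]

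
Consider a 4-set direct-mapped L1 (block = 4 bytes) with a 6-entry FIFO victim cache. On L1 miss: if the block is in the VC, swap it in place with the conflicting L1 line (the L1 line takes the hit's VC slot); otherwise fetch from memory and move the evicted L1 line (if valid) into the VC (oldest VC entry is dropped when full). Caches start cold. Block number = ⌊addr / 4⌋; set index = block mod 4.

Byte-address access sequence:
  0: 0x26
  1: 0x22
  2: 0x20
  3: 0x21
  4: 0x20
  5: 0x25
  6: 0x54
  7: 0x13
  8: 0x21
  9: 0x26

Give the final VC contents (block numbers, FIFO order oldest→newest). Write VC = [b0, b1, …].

VC = [21, 4]

0: 0x26 (blk 9, set 1) → MISS  vc=[]
1: 0x22 (blk 8, set 0) → MISS  vc=[]
2: 0x20 (blk 8, set 0) → L1-HIT  vc=[]
3: 0x21 (blk 8, set 0) → L1-HIT  vc=[]
4: 0x20 (blk 8, set 0) → L1-HIT  vc=[]
5: 0x25 (blk 9, set 1) → L1-HIT  vc=[]
6: 0x54 (blk 21, set 1) → MISS  vc=[9]
7: 0x13 (blk 4, set 0) → MISS  vc=[9, 8]
8: 0x21 (blk 8, set 0) → VC-HIT  vc=[9, 4]
9: 0x26 (blk 9, set 1) → VC-HIT  vc=[21, 4]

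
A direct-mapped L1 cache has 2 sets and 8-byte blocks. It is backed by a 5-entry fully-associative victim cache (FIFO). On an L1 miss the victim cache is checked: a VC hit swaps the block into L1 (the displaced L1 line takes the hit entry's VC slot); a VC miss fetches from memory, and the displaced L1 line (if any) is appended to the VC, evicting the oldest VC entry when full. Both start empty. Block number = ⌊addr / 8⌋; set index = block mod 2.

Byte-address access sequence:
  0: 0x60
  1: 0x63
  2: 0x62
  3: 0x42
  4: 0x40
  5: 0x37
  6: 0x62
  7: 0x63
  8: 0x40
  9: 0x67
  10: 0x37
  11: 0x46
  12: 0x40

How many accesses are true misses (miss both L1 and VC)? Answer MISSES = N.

MISSES = 3

0: 0x60 (blk 12, set 0) → MISS  vc=[]
1: 0x63 (blk 12, set 0) → L1-HIT  vc=[]
2: 0x62 (blk 12, set 0) → L1-HIT  vc=[]
3: 0x42 (blk 8, set 0) → MISS  vc=[12]
4: 0x40 (blk 8, set 0) → L1-HIT  vc=[12]
5: 0x37 (blk 6, set 0) → MISS  vc=[12, 8]
6: 0x62 (blk 12, set 0) → VC-HIT  vc=[6, 8]
7: 0x63 (blk 12, set 0) → L1-HIT  vc=[6, 8]
8: 0x40 (blk 8, set 0) → VC-HIT  vc=[6, 12]
9: 0x67 (blk 12, set 0) → VC-HIT  vc=[6, 8]
10: 0x37 (blk 6, set 0) → VC-HIT  vc=[12, 8]
11: 0x46 (blk 8, set 0) → VC-HIT  vc=[12, 6]
12: 0x40 (blk 8, set 0) → L1-HIT  vc=[12, 6]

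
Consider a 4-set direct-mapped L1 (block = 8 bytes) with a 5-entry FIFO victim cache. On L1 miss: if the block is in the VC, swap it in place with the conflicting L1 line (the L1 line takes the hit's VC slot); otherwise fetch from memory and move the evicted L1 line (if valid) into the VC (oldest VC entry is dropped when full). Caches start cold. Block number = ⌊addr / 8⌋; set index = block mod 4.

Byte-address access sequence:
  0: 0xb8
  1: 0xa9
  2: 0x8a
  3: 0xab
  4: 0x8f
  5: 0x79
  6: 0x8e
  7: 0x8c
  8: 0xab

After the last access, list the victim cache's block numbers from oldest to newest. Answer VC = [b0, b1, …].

0: 0xb8 (blk 23, set 3) → MISS  vc=[]
1: 0xa9 (blk 21, set 1) → MISS  vc=[]
2: 0x8a (blk 17, set 1) → MISS  vc=[21]
3: 0xab (blk 21, set 1) → VC-HIT  vc=[17]
4: 0x8f (blk 17, set 1) → VC-HIT  vc=[21]
5: 0x79 (blk 15, set 3) → MISS  vc=[21, 23]
6: 0x8e (blk 17, set 1) → L1-HIT  vc=[21, 23]
7: 0x8c (blk 17, set 1) → L1-HIT  vc=[21, 23]
8: 0xab (blk 21, set 1) → VC-HIT  vc=[17, 23]

VC = [17, 23]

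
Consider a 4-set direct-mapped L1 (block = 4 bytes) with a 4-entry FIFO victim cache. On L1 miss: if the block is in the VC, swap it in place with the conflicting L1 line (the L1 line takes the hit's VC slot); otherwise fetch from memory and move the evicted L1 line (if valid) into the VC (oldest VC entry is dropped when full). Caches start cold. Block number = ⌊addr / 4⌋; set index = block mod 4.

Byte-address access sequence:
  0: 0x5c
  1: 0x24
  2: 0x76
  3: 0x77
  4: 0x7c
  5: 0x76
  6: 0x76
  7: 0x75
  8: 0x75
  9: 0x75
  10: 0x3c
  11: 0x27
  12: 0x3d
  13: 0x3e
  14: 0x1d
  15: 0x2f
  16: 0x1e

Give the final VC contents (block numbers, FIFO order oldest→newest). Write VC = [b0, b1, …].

VC = [23, 31, 15, 11]

0: 0x5c (blk 23, set 3) → MISS  vc=[]
1: 0x24 (blk 9, set 1) → MISS  vc=[]
2: 0x76 (blk 29, set 1) → MISS  vc=[9]
3: 0x77 (blk 29, set 1) → L1-HIT  vc=[9]
4: 0x7c (blk 31, set 3) → MISS  vc=[9, 23]
5: 0x76 (blk 29, set 1) → L1-HIT  vc=[9, 23]
6: 0x76 (blk 29, set 1) → L1-HIT  vc=[9, 23]
7: 0x75 (blk 29, set 1) → L1-HIT  vc=[9, 23]
8: 0x75 (blk 29, set 1) → L1-HIT  vc=[9, 23]
9: 0x75 (blk 29, set 1) → L1-HIT  vc=[9, 23]
10: 0x3c (blk 15, set 3) → MISS  vc=[9, 23, 31]
11: 0x27 (blk 9, set 1) → VC-HIT  vc=[29, 23, 31]
12: 0x3d (blk 15, set 3) → L1-HIT  vc=[29, 23, 31]
13: 0x3e (blk 15, set 3) → L1-HIT  vc=[29, 23, 31]
14: 0x1d (blk 7, set 3) → MISS  vc=[29, 23, 31, 15]
15: 0x2f (blk 11, set 3) → MISS  vc=[23, 31, 15, 7]
16: 0x1e (blk 7, set 3) → VC-HIT  vc=[23, 31, 15, 11]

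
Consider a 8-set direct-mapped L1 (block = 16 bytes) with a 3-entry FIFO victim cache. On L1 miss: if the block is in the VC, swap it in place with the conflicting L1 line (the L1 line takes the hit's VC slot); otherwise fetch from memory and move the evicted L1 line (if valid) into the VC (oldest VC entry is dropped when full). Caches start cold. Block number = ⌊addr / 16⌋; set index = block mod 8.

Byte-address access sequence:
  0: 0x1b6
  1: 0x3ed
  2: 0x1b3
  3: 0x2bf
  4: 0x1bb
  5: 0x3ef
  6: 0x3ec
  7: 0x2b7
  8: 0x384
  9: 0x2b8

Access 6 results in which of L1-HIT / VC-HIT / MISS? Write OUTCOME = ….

0: 0x1b6 (blk 27, set 3) → MISS  vc=[]
1: 0x3ed (blk 62, set 6) → MISS  vc=[]
2: 0x1b3 (blk 27, set 3) → L1-HIT  vc=[]
3: 0x2bf (blk 43, set 3) → MISS  vc=[27]
4: 0x1bb (blk 27, set 3) → VC-HIT  vc=[43]
5: 0x3ef (blk 62, set 6) → L1-HIT  vc=[43]
6: 0x3ec (blk 62, set 6) → L1-HIT  vc=[43]
7: 0x2b7 (blk 43, set 3) → VC-HIT  vc=[27]
8: 0x384 (blk 56, set 0) → MISS  vc=[27]
9: 0x2b8 (blk 43, set 3) → L1-HIT  vc=[27]

OUTCOME = L1-HIT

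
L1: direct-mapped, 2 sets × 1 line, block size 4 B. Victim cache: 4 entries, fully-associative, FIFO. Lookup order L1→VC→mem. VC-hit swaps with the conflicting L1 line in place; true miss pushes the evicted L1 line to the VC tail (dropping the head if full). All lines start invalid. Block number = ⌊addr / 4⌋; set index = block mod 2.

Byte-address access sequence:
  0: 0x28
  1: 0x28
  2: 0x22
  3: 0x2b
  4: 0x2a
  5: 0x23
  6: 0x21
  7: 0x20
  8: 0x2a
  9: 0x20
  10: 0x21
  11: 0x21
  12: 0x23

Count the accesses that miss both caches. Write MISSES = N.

0: 0x28 (blk 10, set 0) → MISS  vc=[]
1: 0x28 (blk 10, set 0) → L1-HIT  vc=[]
2: 0x22 (blk 8, set 0) → MISS  vc=[10]
3: 0x2b (blk 10, set 0) → VC-HIT  vc=[8]
4: 0x2a (blk 10, set 0) → L1-HIT  vc=[8]
5: 0x23 (blk 8, set 0) → VC-HIT  vc=[10]
6: 0x21 (blk 8, set 0) → L1-HIT  vc=[10]
7: 0x20 (blk 8, set 0) → L1-HIT  vc=[10]
8: 0x2a (blk 10, set 0) → VC-HIT  vc=[8]
9: 0x20 (blk 8, set 0) → VC-HIT  vc=[10]
10: 0x21 (blk 8, set 0) → L1-HIT  vc=[10]
11: 0x21 (blk 8, set 0) → L1-HIT  vc=[10]
12: 0x23 (blk 8, set 0) → L1-HIT  vc=[10]

MISSES = 2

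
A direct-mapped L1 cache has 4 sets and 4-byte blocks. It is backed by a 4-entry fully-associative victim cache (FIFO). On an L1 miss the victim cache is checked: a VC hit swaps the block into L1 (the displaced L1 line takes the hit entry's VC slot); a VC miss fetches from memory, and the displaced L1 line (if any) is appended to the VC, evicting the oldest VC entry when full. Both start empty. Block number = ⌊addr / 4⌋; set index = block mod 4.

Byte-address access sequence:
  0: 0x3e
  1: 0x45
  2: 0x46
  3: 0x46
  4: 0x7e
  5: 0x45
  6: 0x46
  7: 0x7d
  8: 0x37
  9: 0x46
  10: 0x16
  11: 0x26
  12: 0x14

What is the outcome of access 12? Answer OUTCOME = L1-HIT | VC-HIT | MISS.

#0 0x3e→b15/s3 MISS; vc=[]
#1 0x45→b17/s1 MISS; vc=[]
#2 0x46→b17/s1 L1-HIT; vc=[]
#3 0x46→b17/s1 L1-HIT; vc=[]
#4 0x7e→b31/s3 MISS; vc=[15]
#5 0x45→b17/s1 L1-HIT; vc=[15]
#6 0x46→b17/s1 L1-HIT; vc=[15]
#7 0x7d→b31/s3 L1-HIT; vc=[15]
#8 0x37→b13/s1 MISS; vc=[15,17]
#9 0x46→b17/s1 VC-HIT; vc=[15,13]
#10 0x16→b5/s1 MISS; vc=[15,13,17]
#11 0x26→b9/s1 MISS; vc=[15,13,17,5]
#12 0x14→b5/s1 VC-HIT; vc=[15,13,17,9]

OUTCOME = VC-HIT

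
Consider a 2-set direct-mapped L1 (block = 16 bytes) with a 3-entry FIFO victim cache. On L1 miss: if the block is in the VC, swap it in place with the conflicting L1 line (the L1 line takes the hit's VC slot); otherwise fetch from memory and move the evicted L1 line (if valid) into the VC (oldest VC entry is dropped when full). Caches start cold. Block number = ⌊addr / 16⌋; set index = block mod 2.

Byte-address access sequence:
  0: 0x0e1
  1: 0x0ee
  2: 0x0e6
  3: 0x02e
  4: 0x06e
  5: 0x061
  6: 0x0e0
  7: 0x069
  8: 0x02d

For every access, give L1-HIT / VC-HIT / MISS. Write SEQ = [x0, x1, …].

SEQ = [MISS, L1-HIT, L1-HIT, MISS, MISS, L1-HIT, VC-HIT, VC-HIT, VC-HIT]

  [0] addr=0xe1 blk=14 s=0: MISS | VC []
  [1] addr=0xee blk=14 s=0: L1-HIT | VC []
  [2] addr=0xe6 blk=14 s=0: L1-HIT | VC []
  [3] addr=0x2e blk=2 s=0: MISS | VC [14]
  [4] addr=0x6e blk=6 s=0: MISS | VC [14, 2]
  [5] addr=0x61 blk=6 s=0: L1-HIT | VC [14, 2]
  [6] addr=0xe0 blk=14 s=0: VC-HIT | VC [6, 2]
  [7] addr=0x69 blk=6 s=0: VC-HIT | VC [14, 2]
  [8] addr=0x2d blk=2 s=0: VC-HIT | VC [14, 6]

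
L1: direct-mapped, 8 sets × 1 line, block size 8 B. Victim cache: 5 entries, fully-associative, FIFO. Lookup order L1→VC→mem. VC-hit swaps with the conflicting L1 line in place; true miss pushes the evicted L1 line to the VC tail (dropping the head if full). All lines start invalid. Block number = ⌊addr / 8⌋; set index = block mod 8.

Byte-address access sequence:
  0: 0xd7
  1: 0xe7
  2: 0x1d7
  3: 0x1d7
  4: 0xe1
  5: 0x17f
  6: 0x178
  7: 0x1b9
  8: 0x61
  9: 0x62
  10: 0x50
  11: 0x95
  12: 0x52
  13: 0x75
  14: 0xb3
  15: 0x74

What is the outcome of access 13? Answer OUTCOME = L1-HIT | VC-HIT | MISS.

#0 0xd7→b26/s2 MISS; vc=[]
#1 0xe7→b28/s4 MISS; vc=[]
#2 0x1d7→b58/s2 MISS; vc=[26]
#3 0x1d7→b58/s2 L1-HIT; vc=[26]
#4 0xe1→b28/s4 L1-HIT; vc=[26]
#5 0x17f→b47/s7 MISS; vc=[26]
#6 0x178→b47/s7 L1-HIT; vc=[26]
#7 0x1b9→b55/s7 MISS; vc=[26,47]
#8 0x61→b12/s4 MISS; vc=[26,47,28]
#9 0x62→b12/s4 L1-HIT; vc=[26,47,28]
#10 0x50→b10/s2 MISS; vc=[26,47,28,58]
#11 0x95→b18/s2 MISS; vc=[26,47,28,58,10]
#12 0x52→b10/s2 VC-HIT; vc=[26,47,28,58,18]
#13 0x75→b14/s6 MISS; vc=[26,47,28,58,18]
#14 0xb3→b22/s6 MISS; vc=[47,28,58,18,14]
#15 0x74→b14/s6 VC-HIT; vc=[47,28,58,18,22]

OUTCOME = MISS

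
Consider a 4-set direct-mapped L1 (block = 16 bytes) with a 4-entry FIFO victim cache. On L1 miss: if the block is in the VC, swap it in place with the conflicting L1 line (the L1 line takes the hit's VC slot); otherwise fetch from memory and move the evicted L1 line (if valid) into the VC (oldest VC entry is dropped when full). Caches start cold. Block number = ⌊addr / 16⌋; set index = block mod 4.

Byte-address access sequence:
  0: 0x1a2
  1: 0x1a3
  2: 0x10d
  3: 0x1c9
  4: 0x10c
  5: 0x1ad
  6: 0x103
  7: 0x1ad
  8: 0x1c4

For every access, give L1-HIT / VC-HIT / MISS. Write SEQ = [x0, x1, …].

0: 0x1a2 (blk 26, set 2) → MISS  vc=[]
1: 0x1a3 (blk 26, set 2) → L1-HIT  vc=[]
2: 0x10d (blk 16, set 0) → MISS  vc=[]
3: 0x1c9 (blk 28, set 0) → MISS  vc=[16]
4: 0x10c (blk 16, set 0) → VC-HIT  vc=[28]
5: 0x1ad (blk 26, set 2) → L1-HIT  vc=[28]
6: 0x103 (blk 16, set 0) → L1-HIT  vc=[28]
7: 0x1ad (blk 26, set 2) → L1-HIT  vc=[28]
8: 0x1c4 (blk 28, set 0) → VC-HIT  vc=[16]

SEQ = [MISS, L1-HIT, MISS, MISS, VC-HIT, L1-HIT, L1-HIT, L1-HIT, VC-HIT]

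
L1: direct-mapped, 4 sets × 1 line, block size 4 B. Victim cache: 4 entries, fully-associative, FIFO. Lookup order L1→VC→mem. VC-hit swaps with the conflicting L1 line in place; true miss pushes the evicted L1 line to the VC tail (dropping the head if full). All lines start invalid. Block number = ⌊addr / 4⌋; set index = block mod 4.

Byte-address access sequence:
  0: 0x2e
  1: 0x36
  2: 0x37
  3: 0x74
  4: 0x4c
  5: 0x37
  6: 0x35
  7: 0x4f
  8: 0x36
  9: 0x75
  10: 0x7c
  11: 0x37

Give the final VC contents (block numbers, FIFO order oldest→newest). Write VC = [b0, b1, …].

#0 0x2e→b11/s3 MISS; vc=[]
#1 0x36→b13/s1 MISS; vc=[]
#2 0x37→b13/s1 L1-HIT; vc=[]
#3 0x74→b29/s1 MISS; vc=[13]
#4 0x4c→b19/s3 MISS; vc=[13,11]
#5 0x37→b13/s1 VC-HIT; vc=[29,11]
#6 0x35→b13/s1 L1-HIT; vc=[29,11]
#7 0x4f→b19/s3 L1-HIT; vc=[29,11]
#8 0x36→b13/s1 L1-HIT; vc=[29,11]
#9 0x75→b29/s1 VC-HIT; vc=[13,11]
#10 0x7c→b31/s3 MISS; vc=[13,11,19]
#11 0x37→b13/s1 VC-HIT; vc=[29,11,19]

VC = [29, 11, 19]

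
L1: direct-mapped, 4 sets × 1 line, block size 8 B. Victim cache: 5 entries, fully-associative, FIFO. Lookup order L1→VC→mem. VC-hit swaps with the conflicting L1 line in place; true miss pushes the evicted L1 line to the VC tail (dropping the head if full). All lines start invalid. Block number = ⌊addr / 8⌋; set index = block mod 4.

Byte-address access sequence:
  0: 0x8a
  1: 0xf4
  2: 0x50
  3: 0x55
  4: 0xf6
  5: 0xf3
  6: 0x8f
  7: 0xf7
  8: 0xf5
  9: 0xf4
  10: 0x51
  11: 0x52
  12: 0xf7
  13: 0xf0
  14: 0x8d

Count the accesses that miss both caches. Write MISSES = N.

MISSES = 3

#0 0x8a→b17/s1 MISS; vc=[]
#1 0xf4→b30/s2 MISS; vc=[]
#2 0x50→b10/s2 MISS; vc=[30]
#3 0x55→b10/s2 L1-HIT; vc=[30]
#4 0xf6→b30/s2 VC-HIT; vc=[10]
#5 0xf3→b30/s2 L1-HIT; vc=[10]
#6 0x8f→b17/s1 L1-HIT; vc=[10]
#7 0xf7→b30/s2 L1-HIT; vc=[10]
#8 0xf5→b30/s2 L1-HIT; vc=[10]
#9 0xf4→b30/s2 L1-HIT; vc=[10]
#10 0x51→b10/s2 VC-HIT; vc=[30]
#11 0x52→b10/s2 L1-HIT; vc=[30]
#12 0xf7→b30/s2 VC-HIT; vc=[10]
#13 0xf0→b30/s2 L1-HIT; vc=[10]
#14 0x8d→b17/s1 L1-HIT; vc=[10]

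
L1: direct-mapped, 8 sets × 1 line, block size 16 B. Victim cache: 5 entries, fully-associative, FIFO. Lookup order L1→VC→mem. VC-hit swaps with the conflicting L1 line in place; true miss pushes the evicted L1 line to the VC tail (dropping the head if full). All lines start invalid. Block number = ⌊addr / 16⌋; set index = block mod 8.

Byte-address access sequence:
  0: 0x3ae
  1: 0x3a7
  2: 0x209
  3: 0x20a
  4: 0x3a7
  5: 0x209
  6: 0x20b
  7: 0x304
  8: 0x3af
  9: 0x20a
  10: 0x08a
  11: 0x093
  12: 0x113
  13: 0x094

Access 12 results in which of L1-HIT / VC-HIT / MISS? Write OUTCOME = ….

0: 0x3ae (blk 58, set 2) → MISS  vc=[]
1: 0x3a7 (blk 58, set 2) → L1-HIT  vc=[]
2: 0x209 (blk 32, set 0) → MISS  vc=[]
3: 0x20a (blk 32, set 0) → L1-HIT  vc=[]
4: 0x3a7 (blk 58, set 2) → L1-HIT  vc=[]
5: 0x209 (blk 32, set 0) → L1-HIT  vc=[]
6: 0x20b (blk 32, set 0) → L1-HIT  vc=[]
7: 0x304 (blk 48, set 0) → MISS  vc=[32]
8: 0x3af (blk 58, set 2) → L1-HIT  vc=[32]
9: 0x20a (blk 32, set 0) → VC-HIT  vc=[48]
10: 0x8a (blk 8, set 0) → MISS  vc=[48, 32]
11: 0x93 (blk 9, set 1) → MISS  vc=[48, 32]
12: 0x113 (blk 17, set 1) → MISS  vc=[48, 32, 9]
13: 0x94 (blk 9, set 1) → VC-HIT  vc=[48, 32, 17]

OUTCOME = MISS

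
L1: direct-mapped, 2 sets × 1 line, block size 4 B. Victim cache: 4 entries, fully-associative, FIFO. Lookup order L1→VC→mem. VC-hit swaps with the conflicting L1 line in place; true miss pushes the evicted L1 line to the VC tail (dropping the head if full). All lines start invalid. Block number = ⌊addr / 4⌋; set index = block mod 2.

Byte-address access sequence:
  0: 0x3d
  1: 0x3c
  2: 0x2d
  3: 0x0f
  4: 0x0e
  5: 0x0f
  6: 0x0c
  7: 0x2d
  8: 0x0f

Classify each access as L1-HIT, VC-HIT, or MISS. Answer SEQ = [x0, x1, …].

#0 0x3d→b15/s1 MISS; vc=[]
#1 0x3c→b15/s1 L1-HIT; vc=[]
#2 0x2d→b11/s1 MISS; vc=[15]
#3 0xf→b3/s1 MISS; vc=[15,11]
#4 0xe→b3/s1 L1-HIT; vc=[15,11]
#5 0xf→b3/s1 L1-HIT; vc=[15,11]
#6 0xc→b3/s1 L1-HIT; vc=[15,11]
#7 0x2d→b11/s1 VC-HIT; vc=[15,3]
#8 0xf→b3/s1 VC-HIT; vc=[15,11]

SEQ = [MISS, L1-HIT, MISS, MISS, L1-HIT, L1-HIT, L1-HIT, VC-HIT, VC-HIT]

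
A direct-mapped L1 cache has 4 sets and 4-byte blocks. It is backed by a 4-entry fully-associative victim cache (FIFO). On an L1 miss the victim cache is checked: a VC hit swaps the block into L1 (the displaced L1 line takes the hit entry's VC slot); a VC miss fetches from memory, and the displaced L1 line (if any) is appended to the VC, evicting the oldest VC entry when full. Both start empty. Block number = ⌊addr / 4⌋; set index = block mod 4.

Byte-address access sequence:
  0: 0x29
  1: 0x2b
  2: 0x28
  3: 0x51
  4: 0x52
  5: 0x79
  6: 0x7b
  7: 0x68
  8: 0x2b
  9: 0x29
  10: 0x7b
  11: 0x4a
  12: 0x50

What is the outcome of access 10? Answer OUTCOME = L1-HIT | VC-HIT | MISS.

OUTCOME = VC-HIT

#0 0x29→b10/s2 MISS; vc=[]
#1 0x2b→b10/s2 L1-HIT; vc=[]
#2 0x28→b10/s2 L1-HIT; vc=[]
#3 0x51→b20/s0 MISS; vc=[]
#4 0x52→b20/s0 L1-HIT; vc=[]
#5 0x79→b30/s2 MISS; vc=[10]
#6 0x7b→b30/s2 L1-HIT; vc=[10]
#7 0x68→b26/s2 MISS; vc=[10,30]
#8 0x2b→b10/s2 VC-HIT; vc=[26,30]
#9 0x29→b10/s2 L1-HIT; vc=[26,30]
#10 0x7b→b30/s2 VC-HIT; vc=[26,10]
#11 0x4a→b18/s2 MISS; vc=[26,10,30]
#12 0x50→b20/s0 L1-HIT; vc=[26,10,30]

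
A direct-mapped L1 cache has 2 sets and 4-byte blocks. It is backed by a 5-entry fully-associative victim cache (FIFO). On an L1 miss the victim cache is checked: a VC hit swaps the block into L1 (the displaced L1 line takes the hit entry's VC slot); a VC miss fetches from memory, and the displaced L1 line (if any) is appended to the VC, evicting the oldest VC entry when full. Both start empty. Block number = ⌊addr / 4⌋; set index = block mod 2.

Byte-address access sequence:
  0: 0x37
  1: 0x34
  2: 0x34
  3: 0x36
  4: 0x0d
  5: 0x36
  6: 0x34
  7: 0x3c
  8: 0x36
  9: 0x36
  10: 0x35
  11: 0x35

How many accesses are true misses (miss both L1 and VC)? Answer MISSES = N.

#0 0x37→b13/s1 MISS; vc=[]
#1 0x34→b13/s1 L1-HIT; vc=[]
#2 0x34→b13/s1 L1-HIT; vc=[]
#3 0x36→b13/s1 L1-HIT; vc=[]
#4 0xd→b3/s1 MISS; vc=[13]
#5 0x36→b13/s1 VC-HIT; vc=[3]
#6 0x34→b13/s1 L1-HIT; vc=[3]
#7 0x3c→b15/s1 MISS; vc=[3,13]
#8 0x36→b13/s1 VC-HIT; vc=[3,15]
#9 0x36→b13/s1 L1-HIT; vc=[3,15]
#10 0x35→b13/s1 L1-HIT; vc=[3,15]
#11 0x35→b13/s1 L1-HIT; vc=[3,15]

MISSES = 3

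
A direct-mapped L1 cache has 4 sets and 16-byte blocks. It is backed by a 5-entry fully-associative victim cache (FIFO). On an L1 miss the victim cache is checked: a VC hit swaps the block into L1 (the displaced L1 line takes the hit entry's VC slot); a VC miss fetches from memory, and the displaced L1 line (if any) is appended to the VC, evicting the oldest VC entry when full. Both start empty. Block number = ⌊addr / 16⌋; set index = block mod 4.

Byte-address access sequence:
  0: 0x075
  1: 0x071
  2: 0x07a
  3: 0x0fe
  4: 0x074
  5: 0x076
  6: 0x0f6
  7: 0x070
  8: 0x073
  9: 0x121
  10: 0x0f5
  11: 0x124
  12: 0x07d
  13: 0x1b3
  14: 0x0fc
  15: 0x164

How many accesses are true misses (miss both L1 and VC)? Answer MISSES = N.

  [0] addr=0x75 blk=7 s=3: MISS | VC []
  [1] addr=0x71 blk=7 s=3: L1-HIT | VC []
  [2] addr=0x7a blk=7 s=3: L1-HIT | VC []
  [3] addr=0xfe blk=15 s=3: MISS | VC [7]
  [4] addr=0x74 blk=7 s=3: VC-HIT | VC [15]
  [5] addr=0x76 blk=7 s=3: L1-HIT | VC [15]
  [6] addr=0xf6 blk=15 s=3: VC-HIT | VC [7]
  [7] addr=0x70 blk=7 s=3: VC-HIT | VC [15]
  [8] addr=0x73 blk=7 s=3: L1-HIT | VC [15]
  [9] addr=0x121 blk=18 s=2: MISS | VC [15]
  [10] addr=0xf5 blk=15 s=3: VC-HIT | VC [7]
  [11] addr=0x124 blk=18 s=2: L1-HIT | VC [7]
  [12] addr=0x7d blk=7 s=3: VC-HIT | VC [15]
  [13] addr=0x1b3 blk=27 s=3: MISS | VC [15, 7]
  [14] addr=0xfc blk=15 s=3: VC-HIT | VC [27, 7]
  [15] addr=0x164 blk=22 s=2: MISS | VC [27, 7, 18]

MISSES = 5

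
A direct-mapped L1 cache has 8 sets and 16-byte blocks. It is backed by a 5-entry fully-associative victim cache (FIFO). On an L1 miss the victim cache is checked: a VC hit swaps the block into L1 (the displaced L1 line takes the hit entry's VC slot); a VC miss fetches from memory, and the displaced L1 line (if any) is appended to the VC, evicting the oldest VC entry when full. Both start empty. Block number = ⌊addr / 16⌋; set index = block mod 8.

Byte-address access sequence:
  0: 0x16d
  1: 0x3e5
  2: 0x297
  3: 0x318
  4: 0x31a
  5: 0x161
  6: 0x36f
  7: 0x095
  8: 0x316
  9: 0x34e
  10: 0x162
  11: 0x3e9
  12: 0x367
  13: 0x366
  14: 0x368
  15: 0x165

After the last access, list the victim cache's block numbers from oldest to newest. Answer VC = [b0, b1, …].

VC = [54, 41, 62, 9]

#0 0x16d→b22/s6 MISS; vc=[]
#1 0x3e5→b62/s6 MISS; vc=[22]
#2 0x297→b41/s1 MISS; vc=[22]
#3 0x318→b49/s1 MISS; vc=[22,41]
#4 0x31a→b49/s1 L1-HIT; vc=[22,41]
#5 0x161→b22/s6 VC-HIT; vc=[62,41]
#6 0x36f→b54/s6 MISS; vc=[62,41,22]
#7 0x95→b9/s1 MISS; vc=[62,41,22,49]
#8 0x316→b49/s1 VC-HIT; vc=[62,41,22,9]
#9 0x34e→b52/s4 MISS; vc=[62,41,22,9]
#10 0x162→b22/s6 VC-HIT; vc=[62,41,54,9]
#11 0x3e9→b62/s6 VC-HIT; vc=[22,41,54,9]
#12 0x367→b54/s6 VC-HIT; vc=[22,41,62,9]
#13 0x366→b54/s6 L1-HIT; vc=[22,41,62,9]
#14 0x368→b54/s6 L1-HIT; vc=[22,41,62,9]
#15 0x165→b22/s6 VC-HIT; vc=[54,41,62,9]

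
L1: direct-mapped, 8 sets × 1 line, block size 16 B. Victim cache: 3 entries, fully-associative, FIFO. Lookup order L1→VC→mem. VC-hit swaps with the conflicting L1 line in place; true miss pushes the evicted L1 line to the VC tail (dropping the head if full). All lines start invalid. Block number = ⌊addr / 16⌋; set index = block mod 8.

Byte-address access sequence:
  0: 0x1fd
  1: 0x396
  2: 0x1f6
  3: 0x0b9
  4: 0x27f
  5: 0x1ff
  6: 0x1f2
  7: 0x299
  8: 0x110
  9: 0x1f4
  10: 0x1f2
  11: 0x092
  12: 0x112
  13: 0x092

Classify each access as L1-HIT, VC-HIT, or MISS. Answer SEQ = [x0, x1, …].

  [0] addr=0x1fd blk=31 s=7: MISS | VC []
  [1] addr=0x396 blk=57 s=1: MISS | VC []
  [2] addr=0x1f6 blk=31 s=7: L1-HIT | VC []
  [3] addr=0xb9 blk=11 s=3: MISS | VC []
  [4] addr=0x27f blk=39 s=7: MISS | VC [31]
  [5] addr=0x1ff blk=31 s=7: VC-HIT | VC [39]
  [6] addr=0x1f2 blk=31 s=7: L1-HIT | VC [39]
  [7] addr=0x299 blk=41 s=1: MISS | VC [39, 57]
  [8] addr=0x110 blk=17 s=1: MISS | VC [39, 57, 41]
  [9] addr=0x1f4 blk=31 s=7: L1-HIT | VC [39, 57, 41]
  [10] addr=0x1f2 blk=31 s=7: L1-HIT | VC [39, 57, 41]
  [11] addr=0x92 blk=9 s=1: MISS | VC [57, 41, 17]
  [12] addr=0x112 blk=17 s=1: VC-HIT | VC [57, 41, 9]
  [13] addr=0x92 blk=9 s=1: VC-HIT | VC [57, 41, 17]

SEQ = [MISS, MISS, L1-HIT, MISS, MISS, VC-HIT, L1-HIT, MISS, MISS, L1-HIT, L1-HIT, MISS, VC-HIT, VC-HIT]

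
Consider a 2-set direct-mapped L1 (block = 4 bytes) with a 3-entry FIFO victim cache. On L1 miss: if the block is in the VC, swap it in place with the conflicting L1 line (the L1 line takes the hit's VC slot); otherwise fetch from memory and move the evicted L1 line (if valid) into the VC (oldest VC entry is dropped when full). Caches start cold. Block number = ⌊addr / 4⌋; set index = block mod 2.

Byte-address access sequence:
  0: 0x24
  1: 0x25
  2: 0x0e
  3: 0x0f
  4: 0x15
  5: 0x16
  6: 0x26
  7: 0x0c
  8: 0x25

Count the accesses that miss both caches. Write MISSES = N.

#0 0x24→b9/s1 MISS; vc=[]
#1 0x25→b9/s1 L1-HIT; vc=[]
#2 0xe→b3/s1 MISS; vc=[9]
#3 0xf→b3/s1 L1-HIT; vc=[9]
#4 0x15→b5/s1 MISS; vc=[9,3]
#5 0x16→b5/s1 L1-HIT; vc=[9,3]
#6 0x26→b9/s1 VC-HIT; vc=[5,3]
#7 0xc→b3/s1 VC-HIT; vc=[5,9]
#8 0x25→b9/s1 VC-HIT; vc=[5,3]

MISSES = 3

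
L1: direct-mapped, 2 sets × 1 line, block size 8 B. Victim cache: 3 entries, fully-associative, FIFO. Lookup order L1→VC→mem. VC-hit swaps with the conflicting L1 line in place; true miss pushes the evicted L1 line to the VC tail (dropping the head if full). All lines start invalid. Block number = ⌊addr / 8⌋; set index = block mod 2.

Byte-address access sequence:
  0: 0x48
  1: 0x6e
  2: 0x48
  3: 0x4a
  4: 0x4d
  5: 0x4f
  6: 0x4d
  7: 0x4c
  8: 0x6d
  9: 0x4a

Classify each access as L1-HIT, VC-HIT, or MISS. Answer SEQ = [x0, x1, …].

SEQ = [MISS, MISS, VC-HIT, L1-HIT, L1-HIT, L1-HIT, L1-HIT, L1-HIT, VC-HIT, VC-HIT]

  [0] addr=0x48 blk=9 s=1: MISS | VC []
  [1] addr=0x6e blk=13 s=1: MISS | VC [9]
  [2] addr=0x48 blk=9 s=1: VC-HIT | VC [13]
  [3] addr=0x4a blk=9 s=1: L1-HIT | VC [13]
  [4] addr=0x4d blk=9 s=1: L1-HIT | VC [13]
  [5] addr=0x4f blk=9 s=1: L1-HIT | VC [13]
  [6] addr=0x4d blk=9 s=1: L1-HIT | VC [13]
  [7] addr=0x4c blk=9 s=1: L1-HIT | VC [13]
  [8] addr=0x6d blk=13 s=1: VC-HIT | VC [9]
  [9] addr=0x4a blk=9 s=1: VC-HIT | VC [13]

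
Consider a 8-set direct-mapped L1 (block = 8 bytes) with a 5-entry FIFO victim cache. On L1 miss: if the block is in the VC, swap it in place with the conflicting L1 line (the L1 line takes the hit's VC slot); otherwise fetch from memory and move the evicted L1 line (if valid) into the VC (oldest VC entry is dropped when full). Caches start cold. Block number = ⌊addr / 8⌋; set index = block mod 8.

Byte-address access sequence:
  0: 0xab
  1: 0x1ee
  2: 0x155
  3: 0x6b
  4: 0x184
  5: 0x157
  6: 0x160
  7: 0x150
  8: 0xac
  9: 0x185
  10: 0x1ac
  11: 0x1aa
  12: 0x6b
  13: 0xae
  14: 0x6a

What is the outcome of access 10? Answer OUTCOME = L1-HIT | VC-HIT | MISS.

OUTCOME = MISS

0: 0xab (blk 21, set 5) → MISS  vc=[]
1: 0x1ee (blk 61, set 5) → MISS  vc=[21]
2: 0x155 (blk 42, set 2) → MISS  vc=[21]
3: 0x6b (blk 13, set 5) → MISS  vc=[21, 61]
4: 0x184 (blk 48, set 0) → MISS  vc=[21, 61]
5: 0x157 (blk 42, set 2) → L1-HIT  vc=[21, 61]
6: 0x160 (blk 44, set 4) → MISS  vc=[21, 61]
7: 0x150 (blk 42, set 2) → L1-HIT  vc=[21, 61]
8: 0xac (blk 21, set 5) → VC-HIT  vc=[13, 61]
9: 0x185 (blk 48, set 0) → L1-HIT  vc=[13, 61]
10: 0x1ac (blk 53, set 5) → MISS  vc=[13, 61, 21]
11: 0x1aa (blk 53, set 5) → L1-HIT  vc=[13, 61, 21]
12: 0x6b (blk 13, set 5) → VC-HIT  vc=[53, 61, 21]
13: 0xae (blk 21, set 5) → VC-HIT  vc=[53, 61, 13]
14: 0x6a (blk 13, set 5) → VC-HIT  vc=[53, 61, 21]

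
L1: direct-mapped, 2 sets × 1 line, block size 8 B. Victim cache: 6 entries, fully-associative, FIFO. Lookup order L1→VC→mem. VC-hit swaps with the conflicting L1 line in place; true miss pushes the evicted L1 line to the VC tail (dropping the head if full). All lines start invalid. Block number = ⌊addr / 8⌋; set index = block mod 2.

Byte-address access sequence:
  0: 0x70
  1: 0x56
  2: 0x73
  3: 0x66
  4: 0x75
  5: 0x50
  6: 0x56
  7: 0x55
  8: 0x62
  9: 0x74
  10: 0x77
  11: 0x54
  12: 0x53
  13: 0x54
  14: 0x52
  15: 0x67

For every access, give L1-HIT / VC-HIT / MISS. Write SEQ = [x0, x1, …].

SEQ = [MISS, MISS, VC-HIT, MISS, VC-HIT, VC-HIT, L1-HIT, L1-HIT, VC-HIT, VC-HIT, L1-HIT, VC-HIT, L1-HIT, L1-HIT, L1-HIT, VC-HIT]

#0 0x70→b14/s0 MISS; vc=[]
#1 0x56→b10/s0 MISS; vc=[14]
#2 0x73→b14/s0 VC-HIT; vc=[10]
#3 0x66→b12/s0 MISS; vc=[10,14]
#4 0x75→b14/s0 VC-HIT; vc=[10,12]
#5 0x50→b10/s0 VC-HIT; vc=[14,12]
#6 0x56→b10/s0 L1-HIT; vc=[14,12]
#7 0x55→b10/s0 L1-HIT; vc=[14,12]
#8 0x62→b12/s0 VC-HIT; vc=[14,10]
#9 0x74→b14/s0 VC-HIT; vc=[12,10]
#10 0x77→b14/s0 L1-HIT; vc=[12,10]
#11 0x54→b10/s0 VC-HIT; vc=[12,14]
#12 0x53→b10/s0 L1-HIT; vc=[12,14]
#13 0x54→b10/s0 L1-HIT; vc=[12,14]
#14 0x52→b10/s0 L1-HIT; vc=[12,14]
#15 0x67→b12/s0 VC-HIT; vc=[10,14]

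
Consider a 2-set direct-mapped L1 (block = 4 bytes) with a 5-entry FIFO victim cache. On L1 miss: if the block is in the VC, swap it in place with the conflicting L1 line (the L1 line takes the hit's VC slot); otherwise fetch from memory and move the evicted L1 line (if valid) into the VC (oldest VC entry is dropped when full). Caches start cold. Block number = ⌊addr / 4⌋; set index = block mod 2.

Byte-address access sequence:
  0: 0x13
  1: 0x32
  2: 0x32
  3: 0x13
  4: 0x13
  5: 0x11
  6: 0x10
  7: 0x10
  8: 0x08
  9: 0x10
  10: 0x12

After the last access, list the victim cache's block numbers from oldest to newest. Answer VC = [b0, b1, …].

VC = [12, 2]

  [0] addr=0x13 blk=4 s=0: MISS | VC []
  [1] addr=0x32 blk=12 s=0: MISS | VC [4]
  [2] addr=0x32 blk=12 s=0: L1-HIT | VC [4]
  [3] addr=0x13 blk=4 s=0: VC-HIT | VC [12]
  [4] addr=0x13 blk=4 s=0: L1-HIT | VC [12]
  [5] addr=0x11 blk=4 s=0: L1-HIT | VC [12]
  [6] addr=0x10 blk=4 s=0: L1-HIT | VC [12]
  [7] addr=0x10 blk=4 s=0: L1-HIT | VC [12]
  [8] addr=0x8 blk=2 s=0: MISS | VC [12, 4]
  [9] addr=0x10 blk=4 s=0: VC-HIT | VC [12, 2]
  [10] addr=0x12 blk=4 s=0: L1-HIT | VC [12, 2]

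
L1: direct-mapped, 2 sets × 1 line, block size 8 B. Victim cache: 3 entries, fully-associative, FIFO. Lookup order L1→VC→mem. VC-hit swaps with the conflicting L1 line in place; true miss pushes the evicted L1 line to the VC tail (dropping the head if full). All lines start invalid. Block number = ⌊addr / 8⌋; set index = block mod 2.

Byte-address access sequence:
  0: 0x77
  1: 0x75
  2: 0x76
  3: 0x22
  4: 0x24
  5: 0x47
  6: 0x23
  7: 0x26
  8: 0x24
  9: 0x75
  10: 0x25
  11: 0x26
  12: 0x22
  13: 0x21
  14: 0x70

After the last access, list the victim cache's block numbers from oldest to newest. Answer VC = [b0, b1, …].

#0 0x77→b14/s0 MISS; vc=[]
#1 0x75→b14/s0 L1-HIT; vc=[]
#2 0x76→b14/s0 L1-HIT; vc=[]
#3 0x22→b4/s0 MISS; vc=[14]
#4 0x24→b4/s0 L1-HIT; vc=[14]
#5 0x47→b8/s0 MISS; vc=[14,4]
#6 0x23→b4/s0 VC-HIT; vc=[14,8]
#7 0x26→b4/s0 L1-HIT; vc=[14,8]
#8 0x24→b4/s0 L1-HIT; vc=[14,8]
#9 0x75→b14/s0 VC-HIT; vc=[4,8]
#10 0x25→b4/s0 VC-HIT; vc=[14,8]
#11 0x26→b4/s0 L1-HIT; vc=[14,8]
#12 0x22→b4/s0 L1-HIT; vc=[14,8]
#13 0x21→b4/s0 L1-HIT; vc=[14,8]
#14 0x70→b14/s0 VC-HIT; vc=[4,8]

VC = [4, 8]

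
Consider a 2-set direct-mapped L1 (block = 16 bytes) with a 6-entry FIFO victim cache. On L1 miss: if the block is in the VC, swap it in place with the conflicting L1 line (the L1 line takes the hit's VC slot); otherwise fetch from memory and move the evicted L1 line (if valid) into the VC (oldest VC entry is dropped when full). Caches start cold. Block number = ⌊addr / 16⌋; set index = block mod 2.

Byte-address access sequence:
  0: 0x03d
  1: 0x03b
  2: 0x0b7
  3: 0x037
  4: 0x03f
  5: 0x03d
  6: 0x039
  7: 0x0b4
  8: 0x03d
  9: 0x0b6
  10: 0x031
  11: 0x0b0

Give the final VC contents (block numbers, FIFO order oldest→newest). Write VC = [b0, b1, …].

VC = [3]

  [0] addr=0x3d blk=3 s=1: MISS | VC []
  [1] addr=0x3b blk=3 s=1: L1-HIT | VC []
  [2] addr=0xb7 blk=11 s=1: MISS | VC [3]
  [3] addr=0x37 blk=3 s=1: VC-HIT | VC [11]
  [4] addr=0x3f blk=3 s=1: L1-HIT | VC [11]
  [5] addr=0x3d blk=3 s=1: L1-HIT | VC [11]
  [6] addr=0x39 blk=3 s=1: L1-HIT | VC [11]
  [7] addr=0xb4 blk=11 s=1: VC-HIT | VC [3]
  [8] addr=0x3d blk=3 s=1: VC-HIT | VC [11]
  [9] addr=0xb6 blk=11 s=1: VC-HIT | VC [3]
  [10] addr=0x31 blk=3 s=1: VC-HIT | VC [11]
  [11] addr=0xb0 blk=11 s=1: VC-HIT | VC [3]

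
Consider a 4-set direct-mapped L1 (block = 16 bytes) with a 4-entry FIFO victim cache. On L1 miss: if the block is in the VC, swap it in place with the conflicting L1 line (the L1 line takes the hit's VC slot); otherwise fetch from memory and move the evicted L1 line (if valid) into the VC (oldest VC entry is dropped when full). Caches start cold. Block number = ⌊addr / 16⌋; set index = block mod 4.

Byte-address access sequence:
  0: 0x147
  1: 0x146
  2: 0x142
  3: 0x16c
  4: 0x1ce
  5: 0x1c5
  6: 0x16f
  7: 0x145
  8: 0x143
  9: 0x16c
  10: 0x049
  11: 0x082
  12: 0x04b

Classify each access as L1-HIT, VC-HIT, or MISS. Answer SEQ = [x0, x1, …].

0: 0x147 (blk 20, set 0) → MISS  vc=[]
1: 0x146 (blk 20, set 0) → L1-HIT  vc=[]
2: 0x142 (blk 20, set 0) → L1-HIT  vc=[]
3: 0x16c (blk 22, set 2) → MISS  vc=[]
4: 0x1ce (blk 28, set 0) → MISS  vc=[20]
5: 0x1c5 (blk 28, set 0) → L1-HIT  vc=[20]
6: 0x16f (blk 22, set 2) → L1-HIT  vc=[20]
7: 0x145 (blk 20, set 0) → VC-HIT  vc=[28]
8: 0x143 (blk 20, set 0) → L1-HIT  vc=[28]
9: 0x16c (blk 22, set 2) → L1-HIT  vc=[28]
10: 0x49 (blk 4, set 0) → MISS  vc=[28, 20]
11: 0x82 (blk 8, set 0) → MISS  vc=[28, 20, 4]
12: 0x4b (blk 4, set 0) → VC-HIT  vc=[28, 20, 8]

SEQ = [MISS, L1-HIT, L1-HIT, MISS, MISS, L1-HIT, L1-HIT, VC-HIT, L1-HIT, L1-HIT, MISS, MISS, VC-HIT]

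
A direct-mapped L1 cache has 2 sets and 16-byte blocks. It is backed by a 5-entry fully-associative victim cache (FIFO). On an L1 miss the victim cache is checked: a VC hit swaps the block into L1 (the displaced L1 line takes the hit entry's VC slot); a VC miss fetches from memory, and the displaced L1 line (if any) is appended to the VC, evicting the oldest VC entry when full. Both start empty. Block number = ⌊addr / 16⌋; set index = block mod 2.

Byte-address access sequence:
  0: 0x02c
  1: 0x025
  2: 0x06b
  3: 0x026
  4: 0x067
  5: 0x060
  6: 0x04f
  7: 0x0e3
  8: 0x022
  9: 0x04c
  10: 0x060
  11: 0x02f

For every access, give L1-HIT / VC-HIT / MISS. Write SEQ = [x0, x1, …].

  [0] addr=0x2c blk=2 s=0: MISS | VC []
  [1] addr=0x25 blk=2 s=0: L1-HIT | VC []
  [2] addr=0x6b blk=6 s=0: MISS | VC [2]
  [3] addr=0x26 blk=2 s=0: VC-HIT | VC [6]
  [4] addr=0x67 blk=6 s=0: VC-HIT | VC [2]
  [5] addr=0x60 blk=6 s=0: L1-HIT | VC [2]
  [6] addr=0x4f blk=4 s=0: MISS | VC [2, 6]
  [7] addr=0xe3 blk=14 s=0: MISS | VC [2, 6, 4]
  [8] addr=0x22 blk=2 s=0: VC-HIT | VC [14, 6, 4]
  [9] addr=0x4c blk=4 s=0: VC-HIT | VC [14, 6, 2]
  [10] addr=0x60 blk=6 s=0: VC-HIT | VC [14, 4, 2]
  [11] addr=0x2f blk=2 s=0: VC-HIT | VC [14, 4, 6]

SEQ = [MISS, L1-HIT, MISS, VC-HIT, VC-HIT, L1-HIT, MISS, MISS, VC-HIT, VC-HIT, VC-HIT, VC-HIT]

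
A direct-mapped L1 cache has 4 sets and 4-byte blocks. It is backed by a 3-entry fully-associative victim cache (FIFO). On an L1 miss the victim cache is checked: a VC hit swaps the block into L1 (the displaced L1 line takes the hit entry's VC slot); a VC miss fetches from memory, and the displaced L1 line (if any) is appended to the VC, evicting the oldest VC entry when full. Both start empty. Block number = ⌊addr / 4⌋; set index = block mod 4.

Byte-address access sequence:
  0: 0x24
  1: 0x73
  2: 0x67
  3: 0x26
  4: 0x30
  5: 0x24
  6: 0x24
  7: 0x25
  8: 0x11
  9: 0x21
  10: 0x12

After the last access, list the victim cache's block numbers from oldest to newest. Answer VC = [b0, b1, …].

VC = [28, 12, 8]

0: 0x24 (blk 9, set 1) → MISS  vc=[]
1: 0x73 (blk 28, set 0) → MISS  vc=[]
2: 0x67 (blk 25, set 1) → MISS  vc=[9]
3: 0x26 (blk 9, set 1) → VC-HIT  vc=[25]
4: 0x30 (blk 12, set 0) → MISS  vc=[25, 28]
5: 0x24 (blk 9, set 1) → L1-HIT  vc=[25, 28]
6: 0x24 (blk 9, set 1) → L1-HIT  vc=[25, 28]
7: 0x25 (blk 9, set 1) → L1-HIT  vc=[25, 28]
8: 0x11 (blk 4, set 0) → MISS  vc=[25, 28, 12]
9: 0x21 (blk 8, set 0) → MISS  vc=[28, 12, 4]
10: 0x12 (blk 4, set 0) → VC-HIT  vc=[28, 12, 8]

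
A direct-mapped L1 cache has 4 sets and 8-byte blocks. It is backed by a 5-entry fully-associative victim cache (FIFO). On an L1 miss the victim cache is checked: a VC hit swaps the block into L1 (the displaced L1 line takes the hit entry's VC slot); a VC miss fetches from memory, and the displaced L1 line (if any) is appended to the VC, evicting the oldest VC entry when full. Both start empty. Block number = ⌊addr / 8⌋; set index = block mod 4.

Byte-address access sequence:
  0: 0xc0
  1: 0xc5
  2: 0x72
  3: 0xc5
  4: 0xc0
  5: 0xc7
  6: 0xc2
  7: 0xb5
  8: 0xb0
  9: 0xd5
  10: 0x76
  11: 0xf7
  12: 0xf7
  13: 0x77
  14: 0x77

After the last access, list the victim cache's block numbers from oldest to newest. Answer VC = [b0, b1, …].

VC = [26, 22, 30]

0: 0xc0 (blk 24, set 0) → MISS  vc=[]
1: 0xc5 (blk 24, set 0) → L1-HIT  vc=[]
2: 0x72 (blk 14, set 2) → MISS  vc=[]
3: 0xc5 (blk 24, set 0) → L1-HIT  vc=[]
4: 0xc0 (blk 24, set 0) → L1-HIT  vc=[]
5: 0xc7 (blk 24, set 0) → L1-HIT  vc=[]
6: 0xc2 (blk 24, set 0) → L1-HIT  vc=[]
7: 0xb5 (blk 22, set 2) → MISS  vc=[14]
8: 0xb0 (blk 22, set 2) → L1-HIT  vc=[14]
9: 0xd5 (blk 26, set 2) → MISS  vc=[14, 22]
10: 0x76 (blk 14, set 2) → VC-HIT  vc=[26, 22]
11: 0xf7 (blk 30, set 2) → MISS  vc=[26, 22, 14]
12: 0xf7 (blk 30, set 2) → L1-HIT  vc=[26, 22, 14]
13: 0x77 (blk 14, set 2) → VC-HIT  vc=[26, 22, 30]
14: 0x77 (blk 14, set 2) → L1-HIT  vc=[26, 22, 30]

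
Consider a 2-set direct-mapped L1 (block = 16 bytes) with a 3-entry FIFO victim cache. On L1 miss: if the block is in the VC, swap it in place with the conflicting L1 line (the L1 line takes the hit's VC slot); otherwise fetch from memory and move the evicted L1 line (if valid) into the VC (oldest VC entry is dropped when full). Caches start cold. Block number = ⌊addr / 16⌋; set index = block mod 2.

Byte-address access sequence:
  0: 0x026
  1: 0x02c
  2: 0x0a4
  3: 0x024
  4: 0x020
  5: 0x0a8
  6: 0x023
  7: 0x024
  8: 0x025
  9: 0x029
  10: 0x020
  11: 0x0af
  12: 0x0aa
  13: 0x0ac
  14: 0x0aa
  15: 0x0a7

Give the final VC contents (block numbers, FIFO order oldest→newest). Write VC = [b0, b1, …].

VC = [2]

0: 0x26 (blk 2, set 0) → MISS  vc=[]
1: 0x2c (blk 2, set 0) → L1-HIT  vc=[]
2: 0xa4 (blk 10, set 0) → MISS  vc=[2]
3: 0x24 (blk 2, set 0) → VC-HIT  vc=[10]
4: 0x20 (blk 2, set 0) → L1-HIT  vc=[10]
5: 0xa8 (blk 10, set 0) → VC-HIT  vc=[2]
6: 0x23 (blk 2, set 0) → VC-HIT  vc=[10]
7: 0x24 (blk 2, set 0) → L1-HIT  vc=[10]
8: 0x25 (blk 2, set 0) → L1-HIT  vc=[10]
9: 0x29 (blk 2, set 0) → L1-HIT  vc=[10]
10: 0x20 (blk 2, set 0) → L1-HIT  vc=[10]
11: 0xaf (blk 10, set 0) → VC-HIT  vc=[2]
12: 0xaa (blk 10, set 0) → L1-HIT  vc=[2]
13: 0xac (blk 10, set 0) → L1-HIT  vc=[2]
14: 0xaa (blk 10, set 0) → L1-HIT  vc=[2]
15: 0xa7 (blk 10, set 0) → L1-HIT  vc=[2]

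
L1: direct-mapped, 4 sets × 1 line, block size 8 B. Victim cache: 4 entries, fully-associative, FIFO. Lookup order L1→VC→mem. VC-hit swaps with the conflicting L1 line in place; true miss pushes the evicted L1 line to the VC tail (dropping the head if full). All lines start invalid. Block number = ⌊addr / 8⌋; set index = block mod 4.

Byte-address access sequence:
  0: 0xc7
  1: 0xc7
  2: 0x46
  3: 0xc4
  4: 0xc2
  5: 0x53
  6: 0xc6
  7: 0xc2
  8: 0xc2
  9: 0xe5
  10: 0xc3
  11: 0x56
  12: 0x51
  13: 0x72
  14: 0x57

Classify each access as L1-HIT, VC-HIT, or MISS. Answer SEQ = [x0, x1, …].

SEQ = [MISS, L1-HIT, MISS, VC-HIT, L1-HIT, MISS, L1-HIT, L1-HIT, L1-HIT, MISS, VC-HIT, L1-HIT, L1-HIT, MISS, VC-HIT]

0: 0xc7 (blk 24, set 0) → MISS  vc=[]
1: 0xc7 (blk 24, set 0) → L1-HIT  vc=[]
2: 0x46 (blk 8, set 0) → MISS  vc=[24]
3: 0xc4 (blk 24, set 0) → VC-HIT  vc=[8]
4: 0xc2 (blk 24, set 0) → L1-HIT  vc=[8]
5: 0x53 (blk 10, set 2) → MISS  vc=[8]
6: 0xc6 (blk 24, set 0) → L1-HIT  vc=[8]
7: 0xc2 (blk 24, set 0) → L1-HIT  vc=[8]
8: 0xc2 (blk 24, set 0) → L1-HIT  vc=[8]
9: 0xe5 (blk 28, set 0) → MISS  vc=[8, 24]
10: 0xc3 (blk 24, set 0) → VC-HIT  vc=[8, 28]
11: 0x56 (blk 10, set 2) → L1-HIT  vc=[8, 28]
12: 0x51 (blk 10, set 2) → L1-HIT  vc=[8, 28]
13: 0x72 (blk 14, set 2) → MISS  vc=[8, 28, 10]
14: 0x57 (blk 10, set 2) → VC-HIT  vc=[8, 28, 14]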